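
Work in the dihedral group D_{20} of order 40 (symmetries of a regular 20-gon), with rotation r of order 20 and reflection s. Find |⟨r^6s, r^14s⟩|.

10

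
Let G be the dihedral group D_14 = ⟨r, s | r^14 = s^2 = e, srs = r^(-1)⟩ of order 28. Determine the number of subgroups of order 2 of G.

15

|G| = 28 and 2 | 28, so subgroups of order 2 are possible by Lagrange.
The subgroups of order 2 are: {e, r^10s}; {e, r^11s}; {e, r^12s}; {e, r^13s}; … (15 in all).
So G has 15 subgroups of order 2.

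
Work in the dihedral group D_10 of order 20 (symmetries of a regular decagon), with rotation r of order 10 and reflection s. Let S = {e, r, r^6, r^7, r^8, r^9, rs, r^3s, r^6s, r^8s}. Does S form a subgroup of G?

No

r^7 ∈ S but its inverse r^3 ∉ S, so S is not a subgroup.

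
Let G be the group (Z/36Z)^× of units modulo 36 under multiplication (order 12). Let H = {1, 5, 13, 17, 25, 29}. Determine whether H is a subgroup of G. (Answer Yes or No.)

Yes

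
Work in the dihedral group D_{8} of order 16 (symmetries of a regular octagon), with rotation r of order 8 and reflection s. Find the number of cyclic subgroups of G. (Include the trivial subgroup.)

A cyclic subgroup of order d is generated by each of its φ(d) elements of order d, so the cyclic subgroups of order d number (#elements of order d)/φ(d).
Cyclic subgroups by order — order 1: 1; order 2: 9; order 4: 1; order 8: 1.
Total: 12.

12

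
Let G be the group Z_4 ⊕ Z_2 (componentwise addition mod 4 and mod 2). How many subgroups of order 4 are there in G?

|G| = 8 and 4 | 8, so subgroups of order 4 are possible by Lagrange.
The subgroups of order 4 are: {(0,0), (0,1), (2,0), (2,1)}; {(0,0), (1,0), (2,0), (3,0)}; {(0,0), (1,1), (2,0), (3,1)}.
So G has 3 subgroups of order 4.

3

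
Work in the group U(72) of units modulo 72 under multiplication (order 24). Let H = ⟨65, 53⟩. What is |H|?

|⟨65⟩| = 6 and |⟨53⟩| = 2, so |H| is a multiple of lcm(6, 2) = 6 and divides |G| = 24.
Closing under the operation: H = {1, 5, 13, 17, 25, 29, 37, 41, 49, 53, 61, 65}, so |H| = 12.

12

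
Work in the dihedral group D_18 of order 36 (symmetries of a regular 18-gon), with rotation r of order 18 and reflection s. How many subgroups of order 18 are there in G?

3

|G| = 36 and 18 | 36, so subgroups of order 18 are possible by Lagrange.
The subgroups of order 18 are: {e, r, r^2, r^3, r^4, r^5, r^6, r^7, r^8, r^9, r^10, r^11, r^12, r^13, r^14, r^15, r^16, r^17}; {e, r^2, r^4, r^6, r^8, r^10, r^12, r^14, r^16, s, r^2s, r^4s, r^6s, r^8s, r^10s, r^12s, r^14s, r^16s}; {e, r^2, r^4, r^6, r^8, r^10, r^12, r^14, r^16, rs, r^3s, r^5s, r^7s, r^9s, r^11s, r^13s, r^15s, r^17s}.
So G has 3 subgroups of order 18.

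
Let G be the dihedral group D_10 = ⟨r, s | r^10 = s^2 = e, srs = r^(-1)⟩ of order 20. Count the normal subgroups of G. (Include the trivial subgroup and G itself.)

7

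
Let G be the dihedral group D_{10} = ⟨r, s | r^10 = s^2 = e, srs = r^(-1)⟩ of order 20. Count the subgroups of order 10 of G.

3

|G| = 20 and 10 | 20, so subgroups of order 10 are possible by Lagrange.
The subgroups of order 10 are: {e, r, r^2, r^3, r^4, r^5, r^6, r^7, r^8, r^9}; {e, r^2, r^4, r^6, r^8, s, r^2s, r^4s, r^6s, r^8s}; {e, r^2, r^4, r^6, r^8, rs, r^3s, r^5s, r^7s, r^9s}.
So G has 3 subgroups of order 10.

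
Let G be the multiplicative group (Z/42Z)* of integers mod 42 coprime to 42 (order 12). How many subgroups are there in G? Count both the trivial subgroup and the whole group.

|G| = 12, so by Lagrange every subgroup order divides 12. Divisors: 1, 2, 3, 4, 6, 12.
Subgroups by order — order 1: 1; order 2: 3; order 3: 1; order 4: 1; order 6: 3; order 12: 1.
Total: 1 + 3 + 1 + 1 + 3 + 1 = 10.

10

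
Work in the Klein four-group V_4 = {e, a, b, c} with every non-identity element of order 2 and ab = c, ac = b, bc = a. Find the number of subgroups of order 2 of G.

|G| = 4 and 2 | 4, so subgroups of order 2 are possible by Lagrange.
The subgroups of order 2 are: {e, a}; {e, b}; {e, c}.
So G has 3 subgroups of order 2.

3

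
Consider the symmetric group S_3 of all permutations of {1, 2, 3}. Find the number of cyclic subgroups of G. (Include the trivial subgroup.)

5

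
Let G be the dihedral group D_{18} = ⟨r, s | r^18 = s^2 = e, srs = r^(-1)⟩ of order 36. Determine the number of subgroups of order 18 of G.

3

|G| = 36 and 18 | 36, so subgroups of order 18 are possible by Lagrange.
The subgroups of order 18 are: {e, r, r^2, r^3, r^4, r^5, r^6, r^7, r^8, r^9, r^10, r^11, r^12, r^13, r^14, r^15, r^16, r^17}; {e, r^2, r^4, r^6, r^8, r^10, r^12, r^14, r^16, s, r^2s, r^4s, r^6s, r^8s, r^10s, r^12s, r^14s, r^16s}; {e, r^2, r^4, r^6, r^8, r^10, r^12, r^14, r^16, rs, r^3s, r^5s, r^7s, r^9s, r^11s, r^13s, r^15s, r^17s}.
So G has 3 subgroups of order 18.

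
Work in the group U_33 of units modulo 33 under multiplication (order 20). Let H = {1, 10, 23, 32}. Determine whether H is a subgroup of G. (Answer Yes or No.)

Yes

|H| = 4 divides |G| = 20, consistent with Lagrange.
H contains the identity, every element's inverse is in H, and H is closed under ·: it is a subgroup.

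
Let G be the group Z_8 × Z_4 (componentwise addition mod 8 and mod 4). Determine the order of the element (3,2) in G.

8

The order of (3,2) in Z_8 × Z_4 is lcm(ord(3) in Z_8, ord(2) in Z_4).
ord(3) = 8 and ord(2) = 2, so |⟨(3,2)⟩| = lcm(8, 2) = 8.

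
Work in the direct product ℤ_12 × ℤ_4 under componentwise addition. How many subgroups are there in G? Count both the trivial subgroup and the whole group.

30

|G| = 48, so by Lagrange every subgroup order divides 48. Divisors: 1, 2, 3, 4, 6, 8, 12, 16, 24, 48.
Subgroups by order — order 1: 1; order 2: 3; order 3: 1; order 4: 7; order 6: 3; order 8: 3; order 12: 7; order 16: 1; order 24: 3; order 48: 1.
Total: 1 + 3 + 1 + 7 + 3 + 3 + 7 + 1 + 3 + 1 = 30.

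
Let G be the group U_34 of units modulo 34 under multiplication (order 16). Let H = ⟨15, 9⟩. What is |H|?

|⟨15⟩| = 8 and |⟨9⟩| = 8, so |H| is a multiple of lcm(8, 8) = 8 and divides |G| = 16.
Closing under the operation: H = {1, 9, 13, 15, 19, 21, 25, 33}, so |H| = 8.

8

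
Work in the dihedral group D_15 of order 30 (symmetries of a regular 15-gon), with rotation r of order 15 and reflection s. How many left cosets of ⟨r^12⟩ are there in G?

6

|⟨r^12⟩| = 5 and |G| = 30.
By Lagrange, [G : H] = |G|/|H| = 30/5 = 6.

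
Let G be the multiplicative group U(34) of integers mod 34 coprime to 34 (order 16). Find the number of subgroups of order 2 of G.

|G| = 16 and 2 | 16, so subgroups of order 2 are possible by Lagrange.
The subgroups of order 2 are: {1, 33}.
So G has 1 subgroup of order 2.

1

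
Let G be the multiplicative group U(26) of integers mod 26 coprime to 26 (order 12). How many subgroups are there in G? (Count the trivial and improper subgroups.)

|G| = 12, so by Lagrange every subgroup order divides 12. Divisors: 1, 2, 3, 4, 6, 12.
Subgroups by order — order 1: 1; order 2: 1; order 3: 1; order 4: 1; order 6: 1; order 12: 1.
Total: 1 + 1 + 1 + 1 + 1 + 1 = 6.

6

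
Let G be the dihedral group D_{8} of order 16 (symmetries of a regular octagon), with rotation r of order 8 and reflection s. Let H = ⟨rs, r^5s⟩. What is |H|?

4

|⟨rs⟩| = 2 and |⟨r^5s⟩| = 2, so |H| is a multiple of lcm(2, 2) = 2 and divides |G| = 16.
Closing under the operation: H = {e, r^4, rs, r^5s}, so |H| = 4.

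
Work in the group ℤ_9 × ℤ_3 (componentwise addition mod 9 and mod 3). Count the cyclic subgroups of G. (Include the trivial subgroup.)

Group the elements of G by the cyclic subgroup they generate; each cyclic subgroup of order d accounts for φ(d) elements.
Cyclic subgroups by order — order 1: 1; order 3: 4; order 9: 3.
Total: 8.

8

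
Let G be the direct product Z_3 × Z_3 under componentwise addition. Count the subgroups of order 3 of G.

|G| = 9 and 3 | 9, so subgroups of order 3 are possible by Lagrange.
The subgroups of order 3 are: {(0,0), (0,1), (0,2)}; {(0,0), (1,0), (2,0)}; {(0,0), (1,1), (2,2)}; {(0,0), (1,2), (2,1)}.
So G has 4 subgroups of order 3.

4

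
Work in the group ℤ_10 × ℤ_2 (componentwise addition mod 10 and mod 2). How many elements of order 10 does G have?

An element (a,b) has order lcm(ord(a), ord(b)); count pairs with lcm equal to 10.
Enumerating gives 12 such elements.

12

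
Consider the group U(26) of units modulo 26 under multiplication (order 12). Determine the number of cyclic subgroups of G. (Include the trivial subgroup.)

A cyclic subgroup of order d is generated by each of its φ(d) elements of order d, so the cyclic subgroups of order d number (#elements of order d)/φ(d).
Cyclic subgroups by order — order 1: 1; order 2: 1; order 3: 1; order 4: 1; order 6: 1; order 12: 1.
Total: 6.

6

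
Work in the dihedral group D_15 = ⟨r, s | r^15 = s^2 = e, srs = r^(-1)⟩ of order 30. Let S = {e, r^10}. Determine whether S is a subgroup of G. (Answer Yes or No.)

r^10 ∈ S but its inverse r^5 ∉ S, so S is not a subgroup.

No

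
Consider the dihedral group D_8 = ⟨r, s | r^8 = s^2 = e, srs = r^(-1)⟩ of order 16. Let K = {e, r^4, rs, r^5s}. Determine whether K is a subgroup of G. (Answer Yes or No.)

|K| = 4 divides |G| = 16, consistent with Lagrange.
K contains the identity, every element's inverse is in K, and K is closed under ·: it is a subgroup.

Yes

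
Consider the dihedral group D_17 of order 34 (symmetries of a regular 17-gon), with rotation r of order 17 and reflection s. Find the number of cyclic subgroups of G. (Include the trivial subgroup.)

19

Group the elements of G by the cyclic subgroup they generate; each cyclic subgroup of order d accounts for φ(d) elements.
Cyclic subgroups by order — order 1: 1; order 2: 17; order 17: 1.
Total: 19.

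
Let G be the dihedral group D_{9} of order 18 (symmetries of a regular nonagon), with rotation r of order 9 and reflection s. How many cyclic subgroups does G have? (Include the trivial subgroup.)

12

A cyclic subgroup of order d is generated by each of its φ(d) elements of order d, so the cyclic subgroups of order d number (#elements of order d)/φ(d).
Cyclic subgroups by order — order 1: 1; order 2: 9; order 3: 1; order 9: 1.
Total: 12.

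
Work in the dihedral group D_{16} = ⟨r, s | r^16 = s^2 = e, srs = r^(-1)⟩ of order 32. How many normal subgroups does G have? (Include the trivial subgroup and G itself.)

8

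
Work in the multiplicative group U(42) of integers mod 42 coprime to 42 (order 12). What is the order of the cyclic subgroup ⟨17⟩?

6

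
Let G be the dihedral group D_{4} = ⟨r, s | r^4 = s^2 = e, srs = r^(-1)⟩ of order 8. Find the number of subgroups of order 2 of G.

5

|G| = 8 and 2 | 8, so subgroups of order 2 are possible by Lagrange.
The subgroups of order 2 are: {e, r^2}; {e, r^2s}; {e, r^3s}; {e, rs}; … (5 in all).
So G has 5 subgroups of order 2.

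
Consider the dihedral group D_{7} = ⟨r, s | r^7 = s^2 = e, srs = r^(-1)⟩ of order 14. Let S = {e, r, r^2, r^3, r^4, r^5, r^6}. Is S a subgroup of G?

Yes

|S| = 7 divides |G| = 14, consistent with Lagrange.
S contains the identity, every element's inverse is in S, and S is closed under ·: it is a subgroup.
In fact S = ⟨r^4⟩.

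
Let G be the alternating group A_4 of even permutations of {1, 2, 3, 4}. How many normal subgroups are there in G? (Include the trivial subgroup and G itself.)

3

G has 10 subgroups. Checking conjugation-invariance by order — order 1: 1/1 normal; order 2: 0/3 normal; order 3: 0/4 normal; order 4: 1/1 normal; order 12: 1/1 normal.
Total normal subgroups: 3.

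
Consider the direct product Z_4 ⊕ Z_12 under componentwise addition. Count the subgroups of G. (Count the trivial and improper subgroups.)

|G| = 48, so by Lagrange every subgroup order divides 48. Divisors: 1, 2, 3, 4, 6, 8, 12, 16, 24, 48.
Subgroups by order — order 1: 1; order 2: 3; order 3: 1; order 4: 7; order 6: 3; order 8: 3; order 12: 7; order 16: 1; order 24: 3; order 48: 1.
Total: 1 + 3 + 1 + 7 + 3 + 3 + 7 + 1 + 3 + 1 = 30.

30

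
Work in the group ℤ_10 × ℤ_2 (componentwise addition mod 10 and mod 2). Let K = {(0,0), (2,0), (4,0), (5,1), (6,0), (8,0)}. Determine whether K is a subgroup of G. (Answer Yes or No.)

No

|K| = 6 does not divide |G| = 20, so by Lagrange K is not a subgroup.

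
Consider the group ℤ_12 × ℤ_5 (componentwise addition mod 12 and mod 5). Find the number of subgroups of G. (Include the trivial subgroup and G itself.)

12

|G| = 60, so by Lagrange every subgroup order divides 60. Divisors: 1, 2, 3, 4, 5, 6, 10, 12, 15, 20, 30, 60.
Subgroups by order — order 1: 1; order 2: 1; order 3: 1; order 4: 1; order 5: 1; order 6: 1; order 10: 1; order 12: 1; order 15: 1; order 20: 1; order 30: 1; order 60: 1.
Total: 1 + 1 + 1 + 1 + 1 + 1 + 1 + 1 + 1 + 1 + 1 + 1 = 12.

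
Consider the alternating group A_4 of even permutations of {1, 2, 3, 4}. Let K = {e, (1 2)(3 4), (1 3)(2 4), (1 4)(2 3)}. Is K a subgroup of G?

Yes

|K| = 4 divides |G| = 12, consistent with Lagrange.
K contains the identity, every element's inverse is in K, and K is closed under ∘: it is a subgroup.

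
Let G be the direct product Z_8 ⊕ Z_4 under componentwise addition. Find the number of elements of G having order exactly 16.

An element (a,b) has order lcm(ord(a), ord(b)); count pairs with lcm equal to 16.
Enumerating gives 0 such elements.

0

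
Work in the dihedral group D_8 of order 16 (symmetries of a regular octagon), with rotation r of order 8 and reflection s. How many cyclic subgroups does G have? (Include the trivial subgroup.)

12

A cyclic subgroup of order d is generated by each of its φ(d) elements of order d, so the cyclic subgroups of order d number (#elements of order d)/φ(d).
Cyclic subgroups by order — order 1: 1; order 2: 9; order 4: 1; order 8: 1.
Total: 12.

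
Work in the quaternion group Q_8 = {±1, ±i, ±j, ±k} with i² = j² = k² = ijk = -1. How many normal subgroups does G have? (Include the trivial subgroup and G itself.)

6

G has 6 subgroups. Checking conjugation-invariance by order — order 1: 1/1 normal; order 2: 1/1 normal; order 4: 3/3 normal; order 8: 1/1 normal.
Total normal subgroups: 6.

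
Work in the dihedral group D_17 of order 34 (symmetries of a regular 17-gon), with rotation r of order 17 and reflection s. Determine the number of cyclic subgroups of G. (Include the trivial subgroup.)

19

Group the elements of G by the cyclic subgroup they generate; each cyclic subgroup of order d accounts for φ(d) elements.
Cyclic subgroups by order — order 1: 1; order 2: 17; order 17: 1.
Total: 19.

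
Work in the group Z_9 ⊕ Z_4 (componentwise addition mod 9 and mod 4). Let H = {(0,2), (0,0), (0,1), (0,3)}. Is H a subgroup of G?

|H| = 4 divides |G| = 36, consistent with Lagrange.
H contains the identity, every element's inverse is in H, and H is closed under +: it is a subgroup.
In fact H = ⟨(0,1)⟩.

Yes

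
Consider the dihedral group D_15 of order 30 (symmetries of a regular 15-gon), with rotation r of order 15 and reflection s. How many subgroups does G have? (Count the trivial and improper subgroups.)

28

|G| = 30, so by Lagrange every subgroup order divides 30. Divisors: 1, 2, 3, 5, 6, 10, 15, 30.
Subgroups by order — order 1: 1; order 2: 15; order 3: 1; order 5: 1; order 6: 5; order 10: 3; order 15: 1; order 30: 1.
Total: 1 + 15 + 1 + 1 + 5 + 3 + 1 + 1 = 28.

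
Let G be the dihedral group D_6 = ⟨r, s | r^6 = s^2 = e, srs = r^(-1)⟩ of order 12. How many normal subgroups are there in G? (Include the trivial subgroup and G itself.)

G has 16 subgroups. Checking conjugation-invariance by order — order 1: 1/1 normal; order 2: 1/7 normal; order 3: 1/1 normal; order 4: 0/3 normal; order 6: 3/3 normal; order 12: 1/1 normal.
Total normal subgroups: 7.

7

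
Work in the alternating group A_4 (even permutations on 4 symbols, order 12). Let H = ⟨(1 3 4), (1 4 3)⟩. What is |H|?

|⟨(1 3 4)⟩| = 3 and |⟨(1 4 3)⟩| = 3, so |H| is a multiple of lcm(3, 3) = 3 and divides |G| = 12.
Closing under the operation: H = {e, (1 3 4), (1 4 3)}, so |H| = 3.

3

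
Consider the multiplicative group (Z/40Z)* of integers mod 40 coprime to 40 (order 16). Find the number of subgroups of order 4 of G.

|G| = 16 and 4 | 16, so subgroups of order 4 are possible by Lagrange.
The subgroups of order 4 are: {1, 9, 11, 19}; {1, 11, 21, 31}; {1, 11, 29, 39}; {1, 9, 13, 37}; … (11 in all).
So G has 11 subgroups of order 4.

11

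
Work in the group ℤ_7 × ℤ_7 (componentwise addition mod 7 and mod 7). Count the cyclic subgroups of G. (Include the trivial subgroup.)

9

A cyclic subgroup of order d is generated by each of its φ(d) elements of order d, so the cyclic subgroups of order d number (#elements of order d)/φ(d).
Cyclic subgroups by order — order 1: 1; order 7: 8.
Total: 9.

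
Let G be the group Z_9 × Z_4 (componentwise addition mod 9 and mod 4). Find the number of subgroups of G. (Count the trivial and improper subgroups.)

9

|G| = 36, so by Lagrange every subgroup order divides 36. Divisors: 1, 2, 3, 4, 6, 9, 12, 18, 36.
Subgroups by order — order 1: 1; order 2: 1; order 3: 1; order 4: 1; order 6: 1; order 9: 1; order 12: 1; order 18: 1; order 36: 1.
Total: 1 + 1 + 1 + 1 + 1 + 1 + 1 + 1 + 1 = 9.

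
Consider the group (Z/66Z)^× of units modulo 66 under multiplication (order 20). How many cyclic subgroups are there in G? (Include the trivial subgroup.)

8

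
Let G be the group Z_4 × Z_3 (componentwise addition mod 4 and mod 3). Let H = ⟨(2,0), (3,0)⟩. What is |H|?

|⟨(2,0)⟩| = 2 and |⟨(3,0)⟩| = 4, so |H| is a multiple of lcm(2, 4) = 4 and divides |G| = 12.
Closing under the operation: H = {(0,0), (1,0), (2,0), (3,0)}, so |H| = 4.

4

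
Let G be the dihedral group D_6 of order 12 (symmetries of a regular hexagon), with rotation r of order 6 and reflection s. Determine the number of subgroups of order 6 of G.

|G| = 12 and 6 | 12, so subgroups of order 6 are possible by Lagrange.
The subgroups of order 6 are: {e, r, r^2, r^3, r^4, r^5}; {e, r^2, r^4, s, r^2s, r^4s}; {e, r^2, r^4, rs, r^3s, r^5s}.
So G has 3 subgroups of order 6.

3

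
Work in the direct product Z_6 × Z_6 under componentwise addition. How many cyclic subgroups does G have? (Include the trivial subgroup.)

Group the elements of G by the cyclic subgroup they generate; each cyclic subgroup of order d accounts for φ(d) elements.
Cyclic subgroups by order — order 1: 1; order 2: 3; order 3: 4; order 6: 12.
Total: 20.

20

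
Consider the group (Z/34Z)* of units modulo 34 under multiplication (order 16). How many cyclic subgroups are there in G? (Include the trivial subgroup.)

5

A cyclic subgroup of order d is generated by each of its φ(d) elements of order d, so the cyclic subgroups of order d number (#elements of order d)/φ(d).
Cyclic subgroups by order — order 1: 1; order 2: 1; order 4: 1; order 8: 1; order 16: 1.
Total: 5.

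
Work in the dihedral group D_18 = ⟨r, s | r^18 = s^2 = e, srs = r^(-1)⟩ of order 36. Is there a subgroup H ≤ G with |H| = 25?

No

25 does not divide |G| = 36, so by Lagrange no subgroup of order 25 exists.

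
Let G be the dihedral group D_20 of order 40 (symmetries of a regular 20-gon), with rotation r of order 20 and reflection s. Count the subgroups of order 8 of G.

|G| = 40 and 8 | 40, so subgroups of order 8 are possible by Lagrange.
The subgroups of order 8 are: {e, r^5, r^10, r^15, s, r^5s, r^10s, r^15s}; {e, r^5, r^10, r^15, rs, r^6s, r^11s, r^16s}; {e, r^5, r^10, r^15, r^2s, r^7s, r^12s, r^17s}; {e, r^5, r^10, r^15, r^3s, r^8s, r^13s, r^18s}; … (5 in all).
So G has 5 subgroups of order 8.

5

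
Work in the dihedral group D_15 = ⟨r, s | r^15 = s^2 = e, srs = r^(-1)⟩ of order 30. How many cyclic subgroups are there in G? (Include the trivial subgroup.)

19

Each element a generates a cyclic subgroup ⟨a⟩; distinct elements may generate the same one (a cyclic group of order d has φ(d) generators).
Cyclic subgroups by order — order 1: 1; order 2: 15; order 3: 1; order 5: 1; order 15: 1.
Total: 19.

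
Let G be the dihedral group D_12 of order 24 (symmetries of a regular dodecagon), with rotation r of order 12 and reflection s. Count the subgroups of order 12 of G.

3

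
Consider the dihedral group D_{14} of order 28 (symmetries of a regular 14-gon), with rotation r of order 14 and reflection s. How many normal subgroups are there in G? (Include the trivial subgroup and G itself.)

7

G has 28 subgroups. Checking conjugation-invariance by order — order 1: 1/1 normal; order 2: 1/15 normal; order 4: 0/7 normal; order 7: 1/1 normal; order 14: 3/3 normal; order 28: 1/1 normal.
Total normal subgroups: 7.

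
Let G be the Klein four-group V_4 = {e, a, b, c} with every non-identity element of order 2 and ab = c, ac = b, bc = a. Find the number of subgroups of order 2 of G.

3

|G| = 4 and 2 | 4, so subgroups of order 2 are possible by Lagrange.
The subgroups of order 2 are: {e, a}; {e, b}; {e, c}.
So G has 3 subgroups of order 2.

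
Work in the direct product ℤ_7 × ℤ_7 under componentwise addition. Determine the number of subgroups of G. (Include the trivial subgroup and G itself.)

10

|G| = 49, so by Lagrange every subgroup order divides 49. Divisors: 1, 7, 49.
Subgroups by order — order 1: 1; order 7: 8; order 49: 1.
Total: 1 + 8 + 1 = 10.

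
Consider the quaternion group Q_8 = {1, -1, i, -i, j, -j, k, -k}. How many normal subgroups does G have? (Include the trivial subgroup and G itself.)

G has 6 subgroups. Checking conjugation-invariance by order — order 1: 1/1 normal; order 2: 1/1 normal; order 4: 3/3 normal; order 8: 1/1 normal.
Total normal subgroups: 6.

6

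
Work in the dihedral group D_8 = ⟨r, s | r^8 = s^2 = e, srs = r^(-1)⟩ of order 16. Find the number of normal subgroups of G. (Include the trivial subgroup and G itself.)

7

G has 19 subgroups. Checking conjugation-invariance by order — order 1: 1/1 normal; order 2: 1/9 normal; order 4: 1/5 normal; order 8: 3/3 normal; order 16: 1/1 normal.
Total normal subgroups: 7.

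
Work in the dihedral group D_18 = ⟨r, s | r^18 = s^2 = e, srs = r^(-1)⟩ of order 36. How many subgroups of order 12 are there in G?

|G| = 36 and 12 | 36, so subgroups of order 12 are possible by Lagrange.
The subgroups of order 12 are: {e, r^3, r^6, r^9, r^12, r^15, rs, r^4s, r^7s, r^10s, r^13s, r^16s}; {e, r^3, r^6, r^9, r^12, r^15, r^2s, r^5s, r^8s, r^11s, r^14s, r^17s}; {e, r^3, r^6, r^9, r^12, r^15, s, r^3s, r^6s, r^9s, r^12s, r^15s}.
So G has 3 subgroups of order 12.

3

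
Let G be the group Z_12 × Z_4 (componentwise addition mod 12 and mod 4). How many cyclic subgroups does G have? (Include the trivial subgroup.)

A cyclic subgroup of order d is generated by each of its φ(d) elements of order d, so the cyclic subgroups of order d number (#elements of order d)/φ(d).
Cyclic subgroups by order — order 1: 1; order 2: 3; order 3: 1; order 4: 6; order 6: 3; order 12: 6.
Total: 20.

20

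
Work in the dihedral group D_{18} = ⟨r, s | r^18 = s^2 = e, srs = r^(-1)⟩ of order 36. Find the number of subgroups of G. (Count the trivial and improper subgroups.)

45

|G| = 36, so by Lagrange every subgroup order divides 36. Divisors: 1, 2, 3, 4, 6, 9, 12, 18, 36.
Subgroups by order — order 1: 1; order 2: 19; order 3: 1; order 4: 9; order 6: 7; order 9: 1; order 12: 3; order 18: 3; order 36: 1.
Total: 1 + 19 + 1 + 9 + 7 + 1 + 3 + 3 + 1 = 45.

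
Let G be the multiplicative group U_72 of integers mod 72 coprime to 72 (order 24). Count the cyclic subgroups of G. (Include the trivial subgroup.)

16

Group the elements of G by the cyclic subgroup they generate; each cyclic subgroup of order d accounts for φ(d) elements.
Cyclic subgroups by order — order 1: 1; order 2: 7; order 3: 1; order 6: 7.
Total: 16.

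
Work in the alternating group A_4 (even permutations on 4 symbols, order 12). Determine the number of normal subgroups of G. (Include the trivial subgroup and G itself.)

3

G has 10 subgroups. Checking conjugation-invariance by order — order 1: 1/1 normal; order 2: 0/3 normal; order 3: 0/4 normal; order 4: 1/1 normal; order 12: 1/1 normal.
Total normal subgroups: 3.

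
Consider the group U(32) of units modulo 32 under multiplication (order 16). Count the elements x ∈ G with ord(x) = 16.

No element of G has order 16 (even though 16 | 16).

0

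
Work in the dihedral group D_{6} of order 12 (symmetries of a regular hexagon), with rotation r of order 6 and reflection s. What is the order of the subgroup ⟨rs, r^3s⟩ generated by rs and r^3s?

6

|⟨rs⟩| = 2 and |⟨r^3s⟩| = 2, so |H| is a multiple of lcm(2, 2) = 2 and divides |G| = 12.
Closing under the operation: H = {e, r^2, r^4, rs, r^3s, r^5s}, so |H| = 6.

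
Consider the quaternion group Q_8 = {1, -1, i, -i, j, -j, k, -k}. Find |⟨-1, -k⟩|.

4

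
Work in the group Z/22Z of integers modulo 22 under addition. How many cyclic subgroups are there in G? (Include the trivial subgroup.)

4

A cyclic subgroup of order d is generated by each of its φ(d) elements of order d, so the cyclic subgroups of order d number (#elements of order d)/φ(d).
Cyclic subgroups by order — order 1: 1; order 2: 1; order 11: 1; order 22: 1.
Total: 4.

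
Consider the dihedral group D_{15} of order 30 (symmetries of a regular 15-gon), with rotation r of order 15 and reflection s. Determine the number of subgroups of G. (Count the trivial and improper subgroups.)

28

|G| = 30, so by Lagrange every subgroup order divides 30. Divisors: 1, 2, 3, 5, 6, 10, 15, 30.
Subgroups by order — order 1: 1; order 2: 15; order 3: 1; order 5: 1; order 6: 5; order 10: 3; order 15: 1; order 30: 1.
Total: 1 + 15 + 1 + 1 + 5 + 3 + 1 + 1 = 28.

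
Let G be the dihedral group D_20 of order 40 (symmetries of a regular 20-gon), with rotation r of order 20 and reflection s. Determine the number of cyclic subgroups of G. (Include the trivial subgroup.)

26

Group the elements of G by the cyclic subgroup they generate; each cyclic subgroup of order d accounts for φ(d) elements.
Cyclic subgroups by order — order 1: 1; order 2: 21; order 4: 1; order 5: 1; order 10: 1; order 20: 1.
Total: 26.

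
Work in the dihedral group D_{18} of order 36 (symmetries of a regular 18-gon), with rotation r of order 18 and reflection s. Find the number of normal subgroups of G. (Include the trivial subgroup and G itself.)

G has 45 subgroups. Checking conjugation-invariance by order — order 1: 1/1 normal; order 2: 1/19 normal; order 3: 1/1 normal; order 4: 0/9 normal; order 6: 1/7 normal; order 9: 1/1 normal; order 12: 0/3 normal; order 18: 3/3 normal; order 36: 1/1 normal.
Total normal subgroups: 9.

9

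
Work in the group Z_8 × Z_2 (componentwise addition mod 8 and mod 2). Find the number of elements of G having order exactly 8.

An element (a,b) has order lcm(ord(a), ord(b)); count pairs with lcm equal to 8.
Enumerating gives 8 such elements.

8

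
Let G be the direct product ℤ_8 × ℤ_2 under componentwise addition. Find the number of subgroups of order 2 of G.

3

|G| = 16 and 2 | 16, so subgroups of order 2 are possible by Lagrange.
The subgroups of order 2 are: {(0,0), (0,1)}; {(0,0), (4,0)}; {(0,0), (4,1)}.
So G has 3 subgroups of order 2.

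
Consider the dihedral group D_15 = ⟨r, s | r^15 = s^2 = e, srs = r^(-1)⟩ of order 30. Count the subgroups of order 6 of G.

5

|G| = 30 and 6 | 30, so subgroups of order 6 are possible by Lagrange.
The subgroups of order 6 are: {e, r^5, r^10, s, r^5s, r^10s}; {e, r^5, r^10, rs, r^6s, r^11s}; {e, r^5, r^10, r^2s, r^7s, r^12s}; {e, r^5, r^10, r^3s, r^8s, r^13s}; … (5 in all).
So G has 5 subgroups of order 6.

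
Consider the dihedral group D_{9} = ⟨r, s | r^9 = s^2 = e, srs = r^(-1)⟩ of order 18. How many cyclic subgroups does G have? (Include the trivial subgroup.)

12

Group the elements of G by the cyclic subgroup they generate; each cyclic subgroup of order d accounts for φ(d) elements.
Cyclic subgroups by order — order 1: 1; order 2: 9; order 3: 1; order 9: 1.
Total: 12.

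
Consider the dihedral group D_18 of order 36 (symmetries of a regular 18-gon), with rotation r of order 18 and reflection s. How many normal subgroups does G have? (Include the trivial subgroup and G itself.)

9

G has 45 subgroups. Checking conjugation-invariance by order — order 1: 1/1 normal; order 2: 1/19 normal; order 3: 1/1 normal; order 4: 0/9 normal; order 6: 1/7 normal; order 9: 1/1 normal; order 12: 0/3 normal; order 18: 3/3 normal; order 36: 1/1 normal.
Total normal subgroups: 9.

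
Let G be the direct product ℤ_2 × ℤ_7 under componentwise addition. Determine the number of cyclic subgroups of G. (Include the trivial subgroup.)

A cyclic subgroup of order d is generated by each of its φ(d) elements of order d, so the cyclic subgroups of order d number (#elements of order d)/φ(d).
Cyclic subgroups by order — order 1: 1; order 2: 1; order 7: 1; order 14: 1.
Total: 4.

4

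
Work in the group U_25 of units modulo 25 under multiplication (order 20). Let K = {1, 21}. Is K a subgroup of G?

No

21 ∈ K but its inverse 6 ∉ K, so K is not a subgroup.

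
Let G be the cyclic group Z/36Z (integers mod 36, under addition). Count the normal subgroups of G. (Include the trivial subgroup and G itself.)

9

G is abelian, so every subgroup is normal.
G has 9 subgroups in total, hence 9 normal subgroups.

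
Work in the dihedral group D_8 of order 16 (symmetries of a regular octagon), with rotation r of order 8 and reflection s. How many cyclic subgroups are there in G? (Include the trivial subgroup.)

Each element a generates a cyclic subgroup ⟨a⟩; distinct elements may generate the same one (a cyclic group of order d has φ(d) generators).
Cyclic subgroups by order — order 1: 1; order 2: 9; order 4: 1; order 8: 1.
Total: 12.

12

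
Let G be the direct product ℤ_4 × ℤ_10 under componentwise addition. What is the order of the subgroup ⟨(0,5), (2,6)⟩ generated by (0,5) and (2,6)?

|⟨(0,5)⟩| = 2 and |⟨(2,6)⟩| = 10, so |H| is a multiple of lcm(2, 10) = 10 and divides |G| = 40.
Closing under the operation: H = {(0,0), (0,1), (0,2), (0,3), (0,4), (0,5), (0,6), (0,7), (0,8), (0,9), (2,0), (2,1), (2,2), (2,3), (2,4), (2,5), (2,6), (2,7), (2,8), (2,9)}, so |H| = 20.

20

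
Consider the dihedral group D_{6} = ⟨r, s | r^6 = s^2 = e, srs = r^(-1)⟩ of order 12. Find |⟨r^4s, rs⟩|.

4

|⟨r^4s⟩| = 2 and |⟨rs⟩| = 2, so |H| is a multiple of lcm(2, 2) = 2 and divides |G| = 12.
Closing under the operation: H = {e, r^3, rs, r^4s}, so |H| = 4.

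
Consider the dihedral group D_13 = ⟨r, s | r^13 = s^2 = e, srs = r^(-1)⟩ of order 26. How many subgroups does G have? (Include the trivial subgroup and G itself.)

16

|G| = 26, so by Lagrange every subgroup order divides 26. Divisors: 1, 2, 13, 26.
Subgroups by order — order 1: 1; order 2: 13; order 13: 1; order 26: 1.
Total: 1 + 13 + 1 + 1 = 16.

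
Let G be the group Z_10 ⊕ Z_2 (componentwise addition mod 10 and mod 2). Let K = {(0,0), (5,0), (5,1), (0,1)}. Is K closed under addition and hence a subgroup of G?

|K| = 4 divides |G| = 20, consistent with Lagrange.
K contains the identity, every element's inverse is in K, and K is closed under +: it is a subgroup.

Yes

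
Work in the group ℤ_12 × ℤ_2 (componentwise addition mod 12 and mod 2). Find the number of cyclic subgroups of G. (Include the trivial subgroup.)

12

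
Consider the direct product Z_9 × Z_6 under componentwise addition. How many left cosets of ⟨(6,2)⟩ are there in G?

|⟨(6,2)⟩| = 3 and |G| = 54.
By Lagrange, [G : H] = |G|/|H| = 54/3 = 18.

18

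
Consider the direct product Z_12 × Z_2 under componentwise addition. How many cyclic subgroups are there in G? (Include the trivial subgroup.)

Each element a generates a cyclic subgroup ⟨a⟩; distinct elements may generate the same one (a cyclic group of order d has φ(d) generators).
Cyclic subgroups by order — order 1: 1; order 2: 3; order 3: 1; order 4: 2; order 6: 3; order 12: 2.
Total: 12.

12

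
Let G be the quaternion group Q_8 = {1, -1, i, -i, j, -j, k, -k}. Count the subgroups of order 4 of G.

|G| = 8 and 4 | 8, so subgroups of order 4 are possible by Lagrange.
The subgroups of order 4 are: {1, -1, i, -i}; {1, -1, j, -j}; {1, -1, k, -k}.
So G has 3 subgroups of order 4.

3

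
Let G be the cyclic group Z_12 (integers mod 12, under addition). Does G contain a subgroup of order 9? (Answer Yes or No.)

9 does not divide |G| = 12, so by Lagrange no subgroup of order 9 exists.

No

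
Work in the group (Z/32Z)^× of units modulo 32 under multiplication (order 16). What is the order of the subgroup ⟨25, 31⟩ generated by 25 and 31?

8

|⟨25⟩| = 4 and |⟨31⟩| = 2, so |H| is a multiple of lcm(4, 2) = 4 and divides |G| = 16.
Closing under the operation: H = {1, 7, 9, 15, 17, 23, 25, 31}, so |H| = 8.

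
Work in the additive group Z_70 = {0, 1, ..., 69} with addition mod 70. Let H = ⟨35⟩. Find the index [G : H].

35

|⟨35⟩| = 2 and |G| = 70.
By Lagrange, [G : H] = |G|/|H| = 70/2 = 35.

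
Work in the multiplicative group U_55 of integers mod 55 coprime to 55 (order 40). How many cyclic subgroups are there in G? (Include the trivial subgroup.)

12

A cyclic subgroup of order d is generated by each of its φ(d) elements of order d, so the cyclic subgroups of order d number (#elements of order d)/φ(d).
Cyclic subgroups by order — order 1: 1; order 2: 3; order 4: 2; order 5: 1; order 10: 3; order 20: 2.
Total: 12.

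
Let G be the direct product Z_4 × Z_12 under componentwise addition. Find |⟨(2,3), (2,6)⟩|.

|⟨(2,3)⟩| = 4 and |⟨(2,6)⟩| = 2, so |H| is a multiple of lcm(4, 2) = 4 and divides |G| = 48.
Closing under the operation: H = {(0,0), (0,3), (0,6), (0,9), (2,0), (2,3), (2,6), (2,9)}, so |H| = 8.

8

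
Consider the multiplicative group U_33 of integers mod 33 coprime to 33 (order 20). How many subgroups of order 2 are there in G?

|G| = 20 and 2 | 20, so subgroups of order 2 are possible by Lagrange.
The subgroups of order 2 are: {1, 10}; {1, 23}; {1, 32}.
So G has 3 subgroups of order 2.

3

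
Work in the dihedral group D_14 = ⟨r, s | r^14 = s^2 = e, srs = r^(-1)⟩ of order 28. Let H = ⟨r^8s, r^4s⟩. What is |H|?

14

|⟨r^8s⟩| = 2 and |⟨r^4s⟩| = 2, so |H| is a multiple of lcm(2, 2) = 2 and divides |G| = 28.
Closing under the operation: H = {e, r^2, r^4, r^6, r^8, r^10, r^12, s, r^2s, r^4s, r^6s, r^8s, r^10s, r^12s}, so |H| = 14.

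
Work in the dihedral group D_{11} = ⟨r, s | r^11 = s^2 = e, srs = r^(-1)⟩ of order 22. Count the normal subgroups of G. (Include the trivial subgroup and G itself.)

3

G has 14 subgroups. Checking conjugation-invariance by order — order 1: 1/1 normal; order 2: 0/11 normal; order 11: 1/1 normal; order 22: 1/1 normal.
Total normal subgroups: 3.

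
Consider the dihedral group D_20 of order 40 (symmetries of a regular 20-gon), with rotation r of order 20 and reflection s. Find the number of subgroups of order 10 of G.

|G| = 40 and 10 | 40, so subgroups of order 10 are possible by Lagrange.
The subgroups of order 10 are: {e, r^2, r^4, r^6, r^8, r^10, r^12, r^14, r^16, r^18}; {e, r^4, r^8, r^12, r^16, r^2s, r^6s, r^10s, r^14s, r^18s}; {e, r^4, r^8, r^12, r^16, r^3s, r^7s, r^11s, r^15s, r^19s}; {e, r^4, r^8, r^12, r^16, s, r^4s, r^8s, r^12s, r^16s}; … (5 in all).
So G has 5 subgroups of order 10.

5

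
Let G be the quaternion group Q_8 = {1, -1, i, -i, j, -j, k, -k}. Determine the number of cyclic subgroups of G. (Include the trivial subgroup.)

5

Group the elements of G by the cyclic subgroup they generate; each cyclic subgroup of order d accounts for φ(d) elements.
Cyclic subgroups by order — order 1: 1; order 2: 1; order 4: 3.
Total: 5.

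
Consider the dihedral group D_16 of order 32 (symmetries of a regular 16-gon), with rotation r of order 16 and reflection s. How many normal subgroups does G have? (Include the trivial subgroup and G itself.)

G has 36 subgroups. Checking conjugation-invariance by order — order 1: 1/1 normal; order 2: 1/17 normal; order 4: 1/9 normal; order 8: 1/5 normal; order 16: 3/3 normal; order 32: 1/1 normal.
Total normal subgroups: 8.

8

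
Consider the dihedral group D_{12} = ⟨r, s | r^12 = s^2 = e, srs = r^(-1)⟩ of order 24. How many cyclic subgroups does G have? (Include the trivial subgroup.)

Group the elements of G by the cyclic subgroup they generate; each cyclic subgroup of order d accounts for φ(d) elements.
Cyclic subgroups by order — order 1: 1; order 2: 13; order 3: 1; order 4: 1; order 6: 1; order 12: 1.
Total: 18.

18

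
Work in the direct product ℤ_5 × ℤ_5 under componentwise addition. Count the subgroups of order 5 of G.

|G| = 25 and 5 | 25, so subgroups of order 5 are possible by Lagrange.
The subgroups of order 5 are: {(0,0), (0,1), (0,2), (0,3), (0,4)}; {(0,0), (1,0), (2,0), (3,0), (4,0)}; {(0,0), (1,1), (2,2), (3,3), (4,4)}; {(0,0), (1,2), (2,4), (3,1), (4,3)}; … (6 in all).
So G has 6 subgroups of order 5.

6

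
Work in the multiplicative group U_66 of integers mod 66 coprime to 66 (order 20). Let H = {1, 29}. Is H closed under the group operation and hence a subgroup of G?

29 ∈ H but its inverse 41 ∉ H, so H is not a subgroup.

No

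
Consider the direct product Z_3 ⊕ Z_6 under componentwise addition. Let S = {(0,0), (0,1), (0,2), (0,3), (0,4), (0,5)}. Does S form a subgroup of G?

|S| = 6 divides |G| = 18, consistent with Lagrange.
S contains the identity, every element's inverse is in S, and S is closed under +: it is a subgroup.
In fact S = ⟨(0,1)⟩.

Yes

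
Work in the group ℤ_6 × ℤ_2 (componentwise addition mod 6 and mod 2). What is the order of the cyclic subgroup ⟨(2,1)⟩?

6

The order of (2,1) in Z_6 × Z_2 is lcm(ord(2) in Z_6, ord(1) in Z_2).
ord(2) = 3 and ord(1) = 2, so |⟨(2,1)⟩| = lcm(3, 2) = 6.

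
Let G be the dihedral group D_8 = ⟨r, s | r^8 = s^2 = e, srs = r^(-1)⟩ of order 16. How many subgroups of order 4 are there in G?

|G| = 16 and 4 | 16, so subgroups of order 4 are possible by Lagrange.
The subgroups of order 4 are: {e, r^2, r^4, r^6}; {e, r^4, r^2s, r^6s}; {e, r^4, r^3s, r^7s}; {e, r^4, s, r^4s}; … (5 in all).
So G has 5 subgroups of order 4.

5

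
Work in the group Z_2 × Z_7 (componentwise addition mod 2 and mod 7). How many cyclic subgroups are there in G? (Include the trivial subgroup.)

4

Group the elements of G by the cyclic subgroup they generate; each cyclic subgroup of order d accounts for φ(d) elements.
Cyclic subgroups by order — order 1: 1; order 2: 1; order 7: 1; order 14: 1.
Total: 4.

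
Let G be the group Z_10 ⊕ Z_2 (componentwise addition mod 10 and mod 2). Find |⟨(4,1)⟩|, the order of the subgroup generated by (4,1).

10

The order of (4,1) in Z_10 × Z_2 is lcm(ord(4) in Z_10, ord(1) in Z_2).
ord(4) = 5 and ord(1) = 2, so |⟨(4,1)⟩| = lcm(5, 2) = 10.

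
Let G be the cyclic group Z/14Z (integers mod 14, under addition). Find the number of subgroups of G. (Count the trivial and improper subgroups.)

4

A cyclic group of order 14 has exactly one subgroup for each divisor of 14.
Divisors of 14: 1, 2, 7, 14.
So Z/14Z has 4 subgroups.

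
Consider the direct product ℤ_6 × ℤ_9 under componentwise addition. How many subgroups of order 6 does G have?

4

|G| = 54 and 6 | 54, so subgroups of order 6 are possible by Lagrange.
The subgroups of order 6 are: {(0,0), (0,3), (0,6), (3,0), (3,3), (3,6)}; {(0,0), (1,0), (2,0), (3,0), (4,0), (5,0)}; {(0,0), (1,3), (2,6), (3,0), (4,3), (5,6)}; {(0,0), (1,6), (2,3), (3,0), (4,6), (5,3)}.
So G has 4 subgroups of order 6.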